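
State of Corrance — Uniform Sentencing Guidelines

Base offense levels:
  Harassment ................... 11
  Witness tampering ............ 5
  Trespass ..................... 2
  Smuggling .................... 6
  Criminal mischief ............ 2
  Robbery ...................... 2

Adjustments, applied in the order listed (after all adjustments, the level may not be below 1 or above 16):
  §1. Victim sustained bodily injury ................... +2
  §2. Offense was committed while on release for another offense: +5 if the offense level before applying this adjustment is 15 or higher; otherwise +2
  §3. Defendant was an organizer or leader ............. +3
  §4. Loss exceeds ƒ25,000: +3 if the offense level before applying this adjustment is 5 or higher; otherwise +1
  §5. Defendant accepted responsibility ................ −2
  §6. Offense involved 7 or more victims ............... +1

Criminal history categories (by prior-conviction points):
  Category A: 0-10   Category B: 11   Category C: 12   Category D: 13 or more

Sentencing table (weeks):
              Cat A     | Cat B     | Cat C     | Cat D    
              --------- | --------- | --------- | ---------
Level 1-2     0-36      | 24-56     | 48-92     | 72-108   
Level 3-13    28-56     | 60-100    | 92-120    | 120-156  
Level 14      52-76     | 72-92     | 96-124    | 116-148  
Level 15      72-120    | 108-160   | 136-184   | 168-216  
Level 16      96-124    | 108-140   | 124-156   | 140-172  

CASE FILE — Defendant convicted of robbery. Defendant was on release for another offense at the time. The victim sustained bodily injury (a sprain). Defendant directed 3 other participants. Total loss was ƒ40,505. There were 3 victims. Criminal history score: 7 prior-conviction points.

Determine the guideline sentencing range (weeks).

28-56 weeks

Base offense level for robbery: 2.
§1 applies: 2 + 2 = 4.
§2 applies (level before this adjustment is 4 < 15, so +2): 4 + 2 = 6.
§3 applies: 6 + 3 = 9.
§4 applies (level before this adjustment is 9 ≥ 5, so +3): 9 + 3 = 12.
§5 does not apply.
§6 does not apply.
Final offense level: 12.
Criminal history: 7 prior points → Category A (0-10).
Level 12 falls in the 3-13 band.
Grid: Level 3-13 × Category A = 28-56 weeks.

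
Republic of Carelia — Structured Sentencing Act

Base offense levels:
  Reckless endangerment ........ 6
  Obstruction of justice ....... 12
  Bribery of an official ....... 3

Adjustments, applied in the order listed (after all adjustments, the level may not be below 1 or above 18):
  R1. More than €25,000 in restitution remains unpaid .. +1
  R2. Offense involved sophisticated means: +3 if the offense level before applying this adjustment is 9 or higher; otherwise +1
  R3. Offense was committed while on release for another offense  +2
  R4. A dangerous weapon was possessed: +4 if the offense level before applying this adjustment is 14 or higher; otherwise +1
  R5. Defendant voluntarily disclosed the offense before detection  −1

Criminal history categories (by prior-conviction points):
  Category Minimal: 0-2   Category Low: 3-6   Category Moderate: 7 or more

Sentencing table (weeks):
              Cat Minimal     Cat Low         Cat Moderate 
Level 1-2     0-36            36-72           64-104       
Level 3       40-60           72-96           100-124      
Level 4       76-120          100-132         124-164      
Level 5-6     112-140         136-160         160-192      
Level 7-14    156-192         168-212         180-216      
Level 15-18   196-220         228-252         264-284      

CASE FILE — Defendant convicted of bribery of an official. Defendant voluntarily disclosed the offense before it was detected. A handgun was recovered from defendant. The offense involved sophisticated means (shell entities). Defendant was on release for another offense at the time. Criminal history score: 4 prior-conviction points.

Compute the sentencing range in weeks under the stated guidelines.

136-160 weeks

Base offense level for bribery of an official: 3.
R2 applies (level before this adjustment is 3 < 9, so +1): 3 + 1 = 4.
R3 applies: 4 + 2 = 6.
R4 applies (level before this adjustment is 6 < 14, so +1): 6 + 1 = 7.
R5 applies: 7 − 1 = 6.
Final offense level: 6.
Criminal history: 4 prior points → Category Low (3-6).
Level 6 falls in the 5-6 band.
Grid: Level 5-6 × Category Low = 136-160 weeks.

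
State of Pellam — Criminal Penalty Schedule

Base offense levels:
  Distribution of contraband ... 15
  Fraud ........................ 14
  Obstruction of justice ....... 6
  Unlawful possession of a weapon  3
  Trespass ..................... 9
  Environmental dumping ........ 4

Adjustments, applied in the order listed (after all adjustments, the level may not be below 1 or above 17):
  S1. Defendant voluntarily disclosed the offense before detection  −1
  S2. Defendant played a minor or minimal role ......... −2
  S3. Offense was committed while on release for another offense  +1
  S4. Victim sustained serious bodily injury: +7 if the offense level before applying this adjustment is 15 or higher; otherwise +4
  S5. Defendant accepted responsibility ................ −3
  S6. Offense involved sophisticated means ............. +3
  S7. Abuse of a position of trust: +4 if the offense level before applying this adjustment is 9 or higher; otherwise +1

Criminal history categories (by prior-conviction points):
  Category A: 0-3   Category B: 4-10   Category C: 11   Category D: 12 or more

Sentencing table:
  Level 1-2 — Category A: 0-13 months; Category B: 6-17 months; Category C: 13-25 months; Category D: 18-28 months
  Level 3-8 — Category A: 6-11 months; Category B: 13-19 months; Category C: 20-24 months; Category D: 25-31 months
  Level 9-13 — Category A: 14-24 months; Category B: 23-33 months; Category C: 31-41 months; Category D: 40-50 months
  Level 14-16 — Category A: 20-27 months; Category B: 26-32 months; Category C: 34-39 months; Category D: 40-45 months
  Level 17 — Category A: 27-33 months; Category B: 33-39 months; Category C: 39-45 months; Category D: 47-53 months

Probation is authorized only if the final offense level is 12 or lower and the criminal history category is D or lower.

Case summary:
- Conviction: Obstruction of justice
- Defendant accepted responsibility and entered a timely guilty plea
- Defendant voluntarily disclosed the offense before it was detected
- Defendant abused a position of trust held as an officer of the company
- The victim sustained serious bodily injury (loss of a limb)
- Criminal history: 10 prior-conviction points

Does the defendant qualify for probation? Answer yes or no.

Base offense level for obstruction of justice: 6.
S1 applies: 6 − 1 = 5.
S2 does not apply.
S4 applies (level before this adjustment is 5 < 15, so +4): 5 + 4 = 9.
S5 applies: 9 − 3 = 6.
S6 does not apply.
S7 applies (level before this adjustment is 6 < 9, so +1): 6 + 1 = 7.
Final offense level: 7.
Criminal history: 10 prior points → Category B (4-10).
Level 7 falls in the 3-8 band.
Grid: Level 3-8 × Category B = 13-19 months.
Probation check: level 7 ≤ 12 and category B ≤ D → eligible.

Yes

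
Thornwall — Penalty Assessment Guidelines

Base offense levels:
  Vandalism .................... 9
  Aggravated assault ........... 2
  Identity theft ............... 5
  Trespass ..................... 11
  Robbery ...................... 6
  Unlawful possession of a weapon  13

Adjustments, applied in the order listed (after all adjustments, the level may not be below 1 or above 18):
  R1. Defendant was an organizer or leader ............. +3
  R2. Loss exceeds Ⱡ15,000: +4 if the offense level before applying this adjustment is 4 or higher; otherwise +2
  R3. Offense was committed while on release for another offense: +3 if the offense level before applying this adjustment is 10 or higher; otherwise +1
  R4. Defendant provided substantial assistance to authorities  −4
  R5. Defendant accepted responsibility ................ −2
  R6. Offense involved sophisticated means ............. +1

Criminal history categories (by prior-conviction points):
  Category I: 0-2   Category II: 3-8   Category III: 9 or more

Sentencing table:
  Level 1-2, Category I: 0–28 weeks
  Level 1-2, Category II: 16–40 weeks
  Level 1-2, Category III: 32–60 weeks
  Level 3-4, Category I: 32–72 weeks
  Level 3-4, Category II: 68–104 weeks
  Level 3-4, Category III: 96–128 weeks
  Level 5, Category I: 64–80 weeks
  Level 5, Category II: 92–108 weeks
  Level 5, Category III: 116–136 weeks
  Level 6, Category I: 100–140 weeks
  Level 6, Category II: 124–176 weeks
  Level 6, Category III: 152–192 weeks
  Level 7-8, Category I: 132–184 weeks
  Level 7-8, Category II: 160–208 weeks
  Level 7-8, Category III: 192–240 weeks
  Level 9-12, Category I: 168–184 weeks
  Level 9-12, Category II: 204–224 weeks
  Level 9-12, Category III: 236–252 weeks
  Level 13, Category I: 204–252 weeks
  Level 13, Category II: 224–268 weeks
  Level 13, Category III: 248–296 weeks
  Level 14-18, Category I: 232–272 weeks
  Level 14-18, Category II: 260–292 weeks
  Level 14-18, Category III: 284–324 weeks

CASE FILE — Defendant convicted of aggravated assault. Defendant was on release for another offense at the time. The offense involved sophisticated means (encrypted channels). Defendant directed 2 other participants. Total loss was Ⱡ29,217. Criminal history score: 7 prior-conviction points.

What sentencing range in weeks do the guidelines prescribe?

Base offense level for aggravated assault: 2.
R1 applies: 2 + 3 = 5.
R2 applies (level before this adjustment is 5 ≥ 4, so +4): 5 + 4 = 9.
R3 applies (level before this adjustment is 9 < 10, so +1): 9 + 1 = 10.
R4 does not apply.
R5 does not apply.
R6 applies: 10 + 1 = 11.
Final offense level: 11.
Criminal history: 7 prior points → Category II (3-8).
Level 11 falls in the 9-12 band.
Grid: Level 9-12 × Category II = 204-224 weeks.

204-224 weeks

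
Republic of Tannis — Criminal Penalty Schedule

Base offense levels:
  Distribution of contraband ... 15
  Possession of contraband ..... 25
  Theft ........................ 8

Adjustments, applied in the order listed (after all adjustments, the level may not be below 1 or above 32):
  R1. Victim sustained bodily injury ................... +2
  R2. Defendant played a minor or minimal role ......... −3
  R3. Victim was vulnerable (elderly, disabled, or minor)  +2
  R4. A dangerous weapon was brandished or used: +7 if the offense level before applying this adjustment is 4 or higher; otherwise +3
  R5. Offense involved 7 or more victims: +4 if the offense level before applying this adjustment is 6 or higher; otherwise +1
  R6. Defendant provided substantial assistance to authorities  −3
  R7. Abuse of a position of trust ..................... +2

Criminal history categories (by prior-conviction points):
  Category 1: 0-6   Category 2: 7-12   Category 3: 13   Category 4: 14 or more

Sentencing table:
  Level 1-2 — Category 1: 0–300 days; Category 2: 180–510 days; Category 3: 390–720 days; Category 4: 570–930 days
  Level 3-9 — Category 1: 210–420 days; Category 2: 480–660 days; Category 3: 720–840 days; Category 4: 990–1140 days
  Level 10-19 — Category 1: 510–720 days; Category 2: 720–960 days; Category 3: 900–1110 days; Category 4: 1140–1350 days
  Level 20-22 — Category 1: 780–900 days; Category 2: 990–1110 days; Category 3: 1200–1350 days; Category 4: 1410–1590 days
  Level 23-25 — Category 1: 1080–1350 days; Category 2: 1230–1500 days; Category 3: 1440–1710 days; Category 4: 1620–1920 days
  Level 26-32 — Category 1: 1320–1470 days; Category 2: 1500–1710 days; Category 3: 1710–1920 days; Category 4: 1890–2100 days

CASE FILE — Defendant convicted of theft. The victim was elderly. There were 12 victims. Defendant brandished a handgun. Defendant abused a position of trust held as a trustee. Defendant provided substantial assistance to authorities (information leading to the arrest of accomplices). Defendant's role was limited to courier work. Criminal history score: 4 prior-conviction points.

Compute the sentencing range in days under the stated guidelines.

510-720 days

Base offense level for theft: 8.
R1 does not apply.
R2 applies: 8 − 3 = 5.
R3 applies: 5 + 2 = 7.
R4 applies (level before this adjustment is 7 ≥ 4, so +7): 7 + 7 = 14.
R5 applies (level before this adjustment is 14 ≥ 6, so +4): 14 + 4 = 18.
R6 applies: 18 − 3 = 15.
R7 applies: 15 + 2 = 17.
Final offense level: 17.
Criminal history: 4 prior points → Category 1 (0-6).
Level 17 falls in the 10-19 band.
Grid: Level 10-19 × Category 1 = 510-720 days.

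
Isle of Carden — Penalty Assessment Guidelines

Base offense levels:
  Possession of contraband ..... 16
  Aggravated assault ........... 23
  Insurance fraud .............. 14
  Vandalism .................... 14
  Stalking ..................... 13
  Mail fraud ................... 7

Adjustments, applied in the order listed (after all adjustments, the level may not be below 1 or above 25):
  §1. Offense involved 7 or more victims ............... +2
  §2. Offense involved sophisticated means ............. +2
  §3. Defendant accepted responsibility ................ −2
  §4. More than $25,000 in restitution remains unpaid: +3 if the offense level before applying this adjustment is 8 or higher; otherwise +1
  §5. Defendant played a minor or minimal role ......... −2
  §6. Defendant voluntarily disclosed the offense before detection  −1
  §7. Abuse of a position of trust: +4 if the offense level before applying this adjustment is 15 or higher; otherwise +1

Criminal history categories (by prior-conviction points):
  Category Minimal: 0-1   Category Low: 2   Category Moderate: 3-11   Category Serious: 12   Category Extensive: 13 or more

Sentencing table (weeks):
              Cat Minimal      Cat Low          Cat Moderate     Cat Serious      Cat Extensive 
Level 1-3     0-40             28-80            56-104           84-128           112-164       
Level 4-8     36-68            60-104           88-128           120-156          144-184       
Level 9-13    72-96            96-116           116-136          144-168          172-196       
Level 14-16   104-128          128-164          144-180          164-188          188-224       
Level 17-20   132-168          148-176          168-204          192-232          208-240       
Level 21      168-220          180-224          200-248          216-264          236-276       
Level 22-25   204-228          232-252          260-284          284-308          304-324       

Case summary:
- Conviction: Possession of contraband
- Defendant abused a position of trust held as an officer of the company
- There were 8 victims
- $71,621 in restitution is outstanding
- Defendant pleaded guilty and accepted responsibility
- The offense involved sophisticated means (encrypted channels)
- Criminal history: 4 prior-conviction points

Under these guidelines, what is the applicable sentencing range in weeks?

Base offense level for possession of contraband: 16.
§1 applies: 16 + 2 = 18.
§2 applies: 18 + 2 = 20.
§3 applies: 20 − 2 = 18.
§4 applies (level before this adjustment is 18 ≥ 8, so +3): 18 + 3 = 21.
§5 does not apply.
§7 applies (level before this adjustment is 21 ≥ 15, so +4): 21 + 4 = 25.
Final offense level: 25.
Criminal history: 4 prior points → Category Moderate (3-11).
Level 25 falls in the 22-25 band.
Grid: Level 22-25 × Category Moderate = 260-284 weeks.

260-284 weeks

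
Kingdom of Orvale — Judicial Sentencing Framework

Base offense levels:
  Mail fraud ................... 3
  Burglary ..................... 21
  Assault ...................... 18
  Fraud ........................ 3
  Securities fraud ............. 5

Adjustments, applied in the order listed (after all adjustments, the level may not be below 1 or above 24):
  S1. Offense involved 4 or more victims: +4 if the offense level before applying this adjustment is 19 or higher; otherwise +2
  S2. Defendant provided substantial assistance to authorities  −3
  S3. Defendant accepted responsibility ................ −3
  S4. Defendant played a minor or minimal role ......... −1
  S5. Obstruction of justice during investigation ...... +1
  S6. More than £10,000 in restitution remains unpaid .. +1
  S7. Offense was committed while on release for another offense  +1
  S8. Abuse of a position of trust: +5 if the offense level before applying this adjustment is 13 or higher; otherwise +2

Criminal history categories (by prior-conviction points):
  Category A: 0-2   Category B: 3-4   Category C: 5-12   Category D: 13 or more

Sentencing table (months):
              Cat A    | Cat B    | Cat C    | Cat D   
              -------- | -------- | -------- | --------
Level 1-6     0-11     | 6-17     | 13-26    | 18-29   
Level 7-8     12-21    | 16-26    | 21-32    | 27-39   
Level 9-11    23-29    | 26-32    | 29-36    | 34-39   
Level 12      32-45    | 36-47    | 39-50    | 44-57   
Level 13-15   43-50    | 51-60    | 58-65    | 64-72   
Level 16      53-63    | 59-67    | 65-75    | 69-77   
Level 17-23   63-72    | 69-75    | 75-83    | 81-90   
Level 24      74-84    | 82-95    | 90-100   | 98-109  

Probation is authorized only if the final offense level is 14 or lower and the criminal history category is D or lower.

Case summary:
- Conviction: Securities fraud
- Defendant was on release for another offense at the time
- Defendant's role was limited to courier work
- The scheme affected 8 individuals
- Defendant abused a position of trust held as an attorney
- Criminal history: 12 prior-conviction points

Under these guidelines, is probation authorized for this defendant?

Yes

Base offense level for securities fraud: 5.
S1 applies (level before this adjustment is 5 < 19, so +2): 5 + 2 = 7.
S3 does not apply.
S4 applies: 7 − 1 = 6.
S5 does not apply.
S6 does not apply.
S7 applies: 6 + 1 = 7.
S8 applies (level before this adjustment is 7 < 13, so +2): 7 + 2 = 9.
Final offense level: 9.
Criminal history: 12 prior points → Category C (5-12).
Level 9 falls in the 9-11 band.
Grid: Level 9-11 × Category C = 29-36 months.
Probation check: level 9 ≤ 14 and category C ≤ D → eligible.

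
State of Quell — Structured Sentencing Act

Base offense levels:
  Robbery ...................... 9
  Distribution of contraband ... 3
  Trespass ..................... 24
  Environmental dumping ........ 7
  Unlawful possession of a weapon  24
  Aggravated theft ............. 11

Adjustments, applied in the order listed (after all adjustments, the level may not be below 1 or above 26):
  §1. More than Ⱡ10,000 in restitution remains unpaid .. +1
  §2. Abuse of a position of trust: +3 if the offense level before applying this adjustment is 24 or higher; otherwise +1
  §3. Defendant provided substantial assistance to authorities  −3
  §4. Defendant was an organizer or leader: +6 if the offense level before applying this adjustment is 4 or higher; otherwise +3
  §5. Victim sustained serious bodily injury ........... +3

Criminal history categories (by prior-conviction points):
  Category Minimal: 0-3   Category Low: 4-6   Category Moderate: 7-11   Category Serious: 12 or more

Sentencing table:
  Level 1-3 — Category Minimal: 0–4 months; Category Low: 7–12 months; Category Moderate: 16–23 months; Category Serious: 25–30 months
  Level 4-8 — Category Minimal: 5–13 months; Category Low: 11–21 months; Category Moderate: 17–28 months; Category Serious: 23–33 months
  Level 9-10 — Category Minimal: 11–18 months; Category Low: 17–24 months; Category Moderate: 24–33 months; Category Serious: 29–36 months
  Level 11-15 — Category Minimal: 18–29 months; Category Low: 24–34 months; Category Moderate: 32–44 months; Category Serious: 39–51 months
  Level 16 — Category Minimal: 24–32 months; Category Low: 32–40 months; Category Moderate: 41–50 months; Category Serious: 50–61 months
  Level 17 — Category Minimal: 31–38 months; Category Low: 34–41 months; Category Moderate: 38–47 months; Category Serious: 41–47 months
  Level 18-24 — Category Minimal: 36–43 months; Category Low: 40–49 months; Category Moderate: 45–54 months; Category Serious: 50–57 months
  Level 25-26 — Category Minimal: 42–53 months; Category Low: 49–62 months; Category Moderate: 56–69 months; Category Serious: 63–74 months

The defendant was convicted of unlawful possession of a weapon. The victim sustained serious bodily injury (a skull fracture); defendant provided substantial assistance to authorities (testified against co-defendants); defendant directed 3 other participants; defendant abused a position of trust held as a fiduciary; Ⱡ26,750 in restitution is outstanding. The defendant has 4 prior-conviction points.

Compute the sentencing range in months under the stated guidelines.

Base offense level for unlawful possession of a weapon: 24.
§1 applies: 24 + 1 = 25.
§2 applies (level before this adjustment is 25 ≥ 24, so +3): 25 + 3 = 28.
§3 applies: 28 − 3 = 25.
§4 applies (level before this adjustment is 25 ≥ 4, so +6): 25 + 6 = 31.
§5 applies: 31 + 3 = 34.
Level 34 exceeds the maximum of 26; capped at 26.
Final offense level: 26.
Criminal history: 4 prior points → Category Low (4-6).
Level 26 falls in the 25-26 band.
Grid: Level 25-26 × Category Low = 49-62 months.

49-62 months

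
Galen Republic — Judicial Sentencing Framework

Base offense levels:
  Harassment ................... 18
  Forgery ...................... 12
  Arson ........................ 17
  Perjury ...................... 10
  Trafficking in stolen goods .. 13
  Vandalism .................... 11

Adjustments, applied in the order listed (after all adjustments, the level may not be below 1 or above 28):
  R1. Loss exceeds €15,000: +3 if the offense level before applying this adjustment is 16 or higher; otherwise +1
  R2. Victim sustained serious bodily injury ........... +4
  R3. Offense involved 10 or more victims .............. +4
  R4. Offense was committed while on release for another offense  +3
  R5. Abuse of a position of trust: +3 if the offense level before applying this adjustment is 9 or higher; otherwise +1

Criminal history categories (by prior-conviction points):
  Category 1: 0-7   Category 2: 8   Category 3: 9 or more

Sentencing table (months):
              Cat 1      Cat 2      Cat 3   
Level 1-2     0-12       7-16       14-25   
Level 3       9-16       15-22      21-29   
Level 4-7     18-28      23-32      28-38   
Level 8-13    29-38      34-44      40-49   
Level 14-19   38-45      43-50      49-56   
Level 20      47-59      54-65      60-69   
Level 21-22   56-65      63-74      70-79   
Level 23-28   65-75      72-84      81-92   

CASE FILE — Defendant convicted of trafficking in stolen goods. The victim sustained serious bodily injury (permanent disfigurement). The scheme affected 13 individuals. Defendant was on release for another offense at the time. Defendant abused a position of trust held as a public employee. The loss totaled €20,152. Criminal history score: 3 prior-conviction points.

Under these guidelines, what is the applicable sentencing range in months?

65-75 months

Base offense level for trafficking in stolen goods: 13.
R1 applies (level before this adjustment is 13 < 16, so +1): 13 + 1 = 14.
R2 applies: 14 + 4 = 18.
R3 applies: 18 + 4 = 22.
R4 applies: 22 + 3 = 25.
R5 applies (level before this adjustment is 25 ≥ 9, so +3): 25 + 3 = 28.
Final offense level: 28.
Criminal history: 3 prior points → Category 1 (0-7).
Level 28 falls in the 23-28 band.
Grid: Level 23-28 × Category 1 = 65-75 months.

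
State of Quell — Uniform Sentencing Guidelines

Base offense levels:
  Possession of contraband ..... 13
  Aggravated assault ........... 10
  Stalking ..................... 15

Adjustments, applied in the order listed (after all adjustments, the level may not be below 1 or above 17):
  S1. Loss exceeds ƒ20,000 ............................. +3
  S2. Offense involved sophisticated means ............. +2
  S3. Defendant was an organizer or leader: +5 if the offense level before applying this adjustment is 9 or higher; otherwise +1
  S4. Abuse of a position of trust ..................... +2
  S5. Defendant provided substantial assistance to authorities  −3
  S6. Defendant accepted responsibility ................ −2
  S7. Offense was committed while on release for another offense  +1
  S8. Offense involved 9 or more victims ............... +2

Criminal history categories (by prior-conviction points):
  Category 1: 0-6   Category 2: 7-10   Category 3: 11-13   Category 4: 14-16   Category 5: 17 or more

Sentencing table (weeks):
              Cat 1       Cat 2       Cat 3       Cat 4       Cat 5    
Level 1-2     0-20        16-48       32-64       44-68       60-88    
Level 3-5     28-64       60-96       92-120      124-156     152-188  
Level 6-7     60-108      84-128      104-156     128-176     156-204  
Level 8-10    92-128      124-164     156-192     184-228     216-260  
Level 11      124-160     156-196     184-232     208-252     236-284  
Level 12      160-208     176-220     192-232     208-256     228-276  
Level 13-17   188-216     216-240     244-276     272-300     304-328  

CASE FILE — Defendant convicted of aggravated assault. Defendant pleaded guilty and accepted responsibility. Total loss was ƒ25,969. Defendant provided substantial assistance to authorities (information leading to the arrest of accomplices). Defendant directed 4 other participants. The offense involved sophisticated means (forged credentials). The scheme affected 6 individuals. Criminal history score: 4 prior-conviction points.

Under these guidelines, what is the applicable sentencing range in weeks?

188-216 weeks

Base offense level for aggravated assault: 10.
S1 applies: 10 + 3 = 13.
S2 applies: 13 + 2 = 15.
S3 applies (level before this adjustment is 15 ≥ 9, so +5): 15 + 5 = 20.
S4 does not apply.
S5 applies: 20 − 3 = 17.
S6 applies: 17 − 2 = 15.
S8 does not apply.
Final offense level: 15.
Criminal history: 4 prior points → Category 1 (0-6).
Level 15 falls in the 13-17 band.
Grid: Level 13-17 × Category 1 = 188-216 weeks.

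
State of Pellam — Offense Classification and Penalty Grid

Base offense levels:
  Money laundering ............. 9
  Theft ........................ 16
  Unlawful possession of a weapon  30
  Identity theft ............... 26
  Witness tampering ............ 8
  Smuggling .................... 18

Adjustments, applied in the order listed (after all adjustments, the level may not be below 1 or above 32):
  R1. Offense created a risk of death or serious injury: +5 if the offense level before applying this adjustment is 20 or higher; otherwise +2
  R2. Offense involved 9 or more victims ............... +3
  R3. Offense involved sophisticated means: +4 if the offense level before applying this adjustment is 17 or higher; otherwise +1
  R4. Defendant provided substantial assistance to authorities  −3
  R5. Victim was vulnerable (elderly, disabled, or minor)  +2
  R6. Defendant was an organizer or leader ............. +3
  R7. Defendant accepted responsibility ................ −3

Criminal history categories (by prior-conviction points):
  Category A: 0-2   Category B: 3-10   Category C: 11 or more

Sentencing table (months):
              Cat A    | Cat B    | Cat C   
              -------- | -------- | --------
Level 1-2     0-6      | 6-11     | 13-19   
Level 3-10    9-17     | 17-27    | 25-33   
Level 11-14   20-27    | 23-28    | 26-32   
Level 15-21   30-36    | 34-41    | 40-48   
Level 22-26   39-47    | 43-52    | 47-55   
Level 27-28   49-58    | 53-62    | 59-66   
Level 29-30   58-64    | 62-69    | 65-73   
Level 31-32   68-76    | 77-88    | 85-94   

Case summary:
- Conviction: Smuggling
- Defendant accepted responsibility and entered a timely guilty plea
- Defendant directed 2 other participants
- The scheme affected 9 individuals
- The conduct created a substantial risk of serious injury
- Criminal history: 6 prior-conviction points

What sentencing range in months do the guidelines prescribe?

43-52 months

Base offense level for smuggling: 18.
R1 applies (level before this adjustment is 18 < 20, so +2): 18 + 2 = 20.
R2 applies: 20 + 3 = 23.
R3 does not apply.
R5 does not apply.
R6 applies: 23 + 3 = 26.
R7 applies: 26 − 3 = 23.
Final offense level: 23.
Criminal history: 6 prior points → Category B (3-10).
Level 23 falls in the 22-26 band.
Grid: Level 22-26 × Category B = 43-52 months.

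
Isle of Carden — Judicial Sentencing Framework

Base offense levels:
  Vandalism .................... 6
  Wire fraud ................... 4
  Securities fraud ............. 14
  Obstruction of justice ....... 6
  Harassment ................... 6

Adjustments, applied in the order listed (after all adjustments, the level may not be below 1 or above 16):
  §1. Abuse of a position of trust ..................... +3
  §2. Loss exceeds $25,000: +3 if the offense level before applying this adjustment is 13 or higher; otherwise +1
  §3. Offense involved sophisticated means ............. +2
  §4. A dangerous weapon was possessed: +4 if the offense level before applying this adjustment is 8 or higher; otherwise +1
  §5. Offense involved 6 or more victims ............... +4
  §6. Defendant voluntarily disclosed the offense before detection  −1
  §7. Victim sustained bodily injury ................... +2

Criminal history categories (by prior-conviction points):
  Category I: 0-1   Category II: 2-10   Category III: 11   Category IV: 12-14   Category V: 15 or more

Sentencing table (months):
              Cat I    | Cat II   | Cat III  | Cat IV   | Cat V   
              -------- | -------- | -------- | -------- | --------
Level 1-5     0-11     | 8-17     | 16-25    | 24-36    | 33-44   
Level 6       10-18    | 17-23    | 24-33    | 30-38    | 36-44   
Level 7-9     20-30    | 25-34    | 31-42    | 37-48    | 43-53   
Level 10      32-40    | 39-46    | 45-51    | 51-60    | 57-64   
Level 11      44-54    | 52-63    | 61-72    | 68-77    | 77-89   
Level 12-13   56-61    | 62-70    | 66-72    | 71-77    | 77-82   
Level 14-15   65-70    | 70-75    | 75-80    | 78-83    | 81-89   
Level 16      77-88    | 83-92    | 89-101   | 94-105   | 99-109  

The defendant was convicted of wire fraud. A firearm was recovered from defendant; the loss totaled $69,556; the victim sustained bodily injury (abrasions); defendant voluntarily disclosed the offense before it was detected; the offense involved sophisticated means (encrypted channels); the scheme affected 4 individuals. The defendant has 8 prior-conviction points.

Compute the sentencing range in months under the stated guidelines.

Base offense level for wire fraud: 4.
§1 does not apply.
§2 applies (level before this adjustment is 4 < 13, so +1): 4 + 1 = 5.
§3 applies: 5 + 2 = 7.
§4 applies (level before this adjustment is 7 < 8, so +1): 7 + 1 = 8.
§6 applies: 8 − 1 = 7.
§7 applies: 7 + 2 = 9.
Final offense level: 9.
Criminal history: 8 prior points → Category II (2-10).
Level 9 falls in the 7-9 band.
Grid: Level 7-9 × Category II = 25-34 months.

25-34 months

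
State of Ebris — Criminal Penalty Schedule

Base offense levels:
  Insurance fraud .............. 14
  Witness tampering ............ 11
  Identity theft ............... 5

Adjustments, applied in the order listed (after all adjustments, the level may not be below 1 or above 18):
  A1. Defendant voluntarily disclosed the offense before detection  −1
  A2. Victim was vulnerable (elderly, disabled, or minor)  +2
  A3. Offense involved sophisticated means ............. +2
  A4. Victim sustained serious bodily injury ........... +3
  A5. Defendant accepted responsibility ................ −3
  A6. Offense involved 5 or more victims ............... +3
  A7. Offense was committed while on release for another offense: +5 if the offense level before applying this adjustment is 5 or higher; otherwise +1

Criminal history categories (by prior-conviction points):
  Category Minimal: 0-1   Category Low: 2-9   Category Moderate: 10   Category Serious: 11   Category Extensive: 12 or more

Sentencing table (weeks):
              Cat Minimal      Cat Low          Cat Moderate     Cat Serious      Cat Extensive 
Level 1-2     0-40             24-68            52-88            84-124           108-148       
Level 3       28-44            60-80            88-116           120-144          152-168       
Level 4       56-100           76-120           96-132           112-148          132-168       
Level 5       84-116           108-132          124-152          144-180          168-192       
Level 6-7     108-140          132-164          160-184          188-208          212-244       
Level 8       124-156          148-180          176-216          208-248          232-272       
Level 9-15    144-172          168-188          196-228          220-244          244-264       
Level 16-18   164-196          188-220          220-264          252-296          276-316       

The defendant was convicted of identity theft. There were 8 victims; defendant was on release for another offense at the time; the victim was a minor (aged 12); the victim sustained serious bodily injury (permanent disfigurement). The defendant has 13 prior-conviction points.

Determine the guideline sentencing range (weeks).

Base offense level for identity theft: 5.
A1 does not apply.
A2 applies: 5 + 2 = 7.
A3 does not apply.
A4 applies: 7 + 3 = 10.
A6 applies: 10 + 3 = 13.
A7 applies (level before this adjustment is 13 ≥ 5, so +5): 13 + 5 = 18.
Final offense level: 18.
Criminal history: 13 prior points → Category Extensive (12+).
Level 18 falls in the 16-18 band.
Grid: Level 16-18 × Category Extensive = 276-316 weeks.

276-316 weeks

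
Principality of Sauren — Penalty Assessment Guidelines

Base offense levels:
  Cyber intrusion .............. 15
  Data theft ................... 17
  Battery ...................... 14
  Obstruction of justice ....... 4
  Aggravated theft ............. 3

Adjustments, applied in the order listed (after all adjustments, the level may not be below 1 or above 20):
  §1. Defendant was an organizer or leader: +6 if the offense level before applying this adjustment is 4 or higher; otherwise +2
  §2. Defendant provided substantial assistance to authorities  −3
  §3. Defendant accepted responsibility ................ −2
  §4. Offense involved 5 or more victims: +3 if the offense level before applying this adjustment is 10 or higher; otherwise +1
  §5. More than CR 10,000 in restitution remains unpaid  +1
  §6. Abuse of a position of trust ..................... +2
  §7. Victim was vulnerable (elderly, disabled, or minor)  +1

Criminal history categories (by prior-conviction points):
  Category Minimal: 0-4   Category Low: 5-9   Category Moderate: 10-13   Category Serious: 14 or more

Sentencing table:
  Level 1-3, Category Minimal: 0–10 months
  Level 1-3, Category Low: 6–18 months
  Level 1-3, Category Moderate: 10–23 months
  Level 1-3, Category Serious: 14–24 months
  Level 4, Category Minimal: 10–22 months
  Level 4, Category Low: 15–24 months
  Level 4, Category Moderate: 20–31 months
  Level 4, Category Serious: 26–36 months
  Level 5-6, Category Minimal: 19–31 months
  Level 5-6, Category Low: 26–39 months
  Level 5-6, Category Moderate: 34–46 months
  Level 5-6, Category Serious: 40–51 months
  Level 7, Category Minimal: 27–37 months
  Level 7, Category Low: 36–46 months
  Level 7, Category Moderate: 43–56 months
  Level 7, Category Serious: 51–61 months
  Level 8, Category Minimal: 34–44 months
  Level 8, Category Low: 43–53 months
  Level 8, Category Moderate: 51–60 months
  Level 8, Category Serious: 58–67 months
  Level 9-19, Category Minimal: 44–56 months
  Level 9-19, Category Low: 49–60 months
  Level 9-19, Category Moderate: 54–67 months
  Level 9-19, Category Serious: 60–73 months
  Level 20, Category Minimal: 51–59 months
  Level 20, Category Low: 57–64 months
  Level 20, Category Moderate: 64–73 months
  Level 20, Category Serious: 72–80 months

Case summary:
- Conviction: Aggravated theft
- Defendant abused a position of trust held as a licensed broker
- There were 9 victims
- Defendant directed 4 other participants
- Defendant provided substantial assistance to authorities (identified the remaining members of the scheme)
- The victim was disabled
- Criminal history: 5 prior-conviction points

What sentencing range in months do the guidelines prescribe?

Base offense level for aggravated theft: 3.
§1 applies (level before this adjustment is 3 < 4, so +2): 3 + 2 = 5.
§2 applies: 5 − 3 = 2.
§3 does not apply.
§4 applies (level before this adjustment is 2 < 10, so +1): 2 + 1 = 3.
§5 does not apply.
§6 applies: 3 + 2 = 5.
§7 applies: 5 + 1 = 6.
Final offense level: 6.
Criminal history: 5 prior points → Category Low (5-9).
Level 6 falls in the 5-6 band.
Grid: Level 5-6 × Category Low = 26-39 months.

26-39 months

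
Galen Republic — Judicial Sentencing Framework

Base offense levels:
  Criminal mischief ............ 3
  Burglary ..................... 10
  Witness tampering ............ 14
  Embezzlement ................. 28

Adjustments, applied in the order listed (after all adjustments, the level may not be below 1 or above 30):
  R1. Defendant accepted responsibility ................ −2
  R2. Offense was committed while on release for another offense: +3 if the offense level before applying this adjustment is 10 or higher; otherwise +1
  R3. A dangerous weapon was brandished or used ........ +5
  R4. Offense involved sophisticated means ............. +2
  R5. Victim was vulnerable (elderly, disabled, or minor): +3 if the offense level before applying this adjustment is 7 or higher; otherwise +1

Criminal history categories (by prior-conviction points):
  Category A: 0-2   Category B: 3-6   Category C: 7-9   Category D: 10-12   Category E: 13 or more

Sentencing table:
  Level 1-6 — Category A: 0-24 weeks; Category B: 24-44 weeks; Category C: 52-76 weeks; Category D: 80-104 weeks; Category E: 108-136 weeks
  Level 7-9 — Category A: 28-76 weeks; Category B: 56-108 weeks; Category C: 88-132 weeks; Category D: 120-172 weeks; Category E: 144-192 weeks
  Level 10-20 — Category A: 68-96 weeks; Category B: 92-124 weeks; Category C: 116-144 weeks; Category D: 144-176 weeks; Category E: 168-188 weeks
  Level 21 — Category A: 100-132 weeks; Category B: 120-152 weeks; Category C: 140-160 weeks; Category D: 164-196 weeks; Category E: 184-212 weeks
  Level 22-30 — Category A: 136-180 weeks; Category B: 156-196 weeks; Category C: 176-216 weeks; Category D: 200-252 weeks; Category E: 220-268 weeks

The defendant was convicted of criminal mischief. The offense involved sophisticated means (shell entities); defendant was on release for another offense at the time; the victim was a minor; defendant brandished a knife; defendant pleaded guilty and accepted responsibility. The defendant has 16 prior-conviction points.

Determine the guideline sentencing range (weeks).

168-188 weeks

Base offense level for criminal mischief: 3.
R1 applies: 3 − 2 = 1.
R2 applies (level before this adjustment is 1 < 10, so +1): 1 + 1 = 2.
R3 applies: 2 + 5 = 7.
R4 applies: 7 + 2 = 9.
R5 applies (level before this adjustment is 9 ≥ 7, so +3): 9 + 3 = 12.
Final offense level: 12.
Criminal history: 16 prior points → Category E (13+).
Level 12 falls in the 10-20 band.
Grid: Level 10-20 × Category E = 168-188 weeks.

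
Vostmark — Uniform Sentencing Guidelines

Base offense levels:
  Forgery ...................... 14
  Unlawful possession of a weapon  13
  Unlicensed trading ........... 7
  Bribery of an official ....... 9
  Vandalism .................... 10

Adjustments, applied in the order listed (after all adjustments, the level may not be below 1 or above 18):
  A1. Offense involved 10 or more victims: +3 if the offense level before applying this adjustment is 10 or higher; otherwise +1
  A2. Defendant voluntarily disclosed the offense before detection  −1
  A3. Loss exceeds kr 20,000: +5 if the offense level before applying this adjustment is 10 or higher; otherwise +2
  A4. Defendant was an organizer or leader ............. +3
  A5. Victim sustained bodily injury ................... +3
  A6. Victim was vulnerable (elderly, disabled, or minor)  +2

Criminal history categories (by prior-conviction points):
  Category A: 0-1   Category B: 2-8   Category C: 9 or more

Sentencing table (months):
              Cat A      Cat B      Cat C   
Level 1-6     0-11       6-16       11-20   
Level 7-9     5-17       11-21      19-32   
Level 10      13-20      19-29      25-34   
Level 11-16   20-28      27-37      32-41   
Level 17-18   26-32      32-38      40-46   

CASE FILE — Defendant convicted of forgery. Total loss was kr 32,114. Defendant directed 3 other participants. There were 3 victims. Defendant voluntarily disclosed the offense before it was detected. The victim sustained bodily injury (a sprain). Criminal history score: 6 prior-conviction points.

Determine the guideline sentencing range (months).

32-38 months

Base offense level for forgery: 14.
A1 does not apply.
A2 applies: 14 − 1 = 13.
A3 applies (level before this adjustment is 13 ≥ 10, so +5): 13 + 5 = 18.
A4 applies: 18 + 3 = 21.
A5 applies: 21 + 3 = 24.
Level 24 exceeds the maximum of 18; capped at 18.
Final offense level: 18.
Criminal history: 6 prior points → Category B (2-8).
Level 18 falls in the 17-18 band.
Grid: Level 17-18 × Category B = 32-38 months.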